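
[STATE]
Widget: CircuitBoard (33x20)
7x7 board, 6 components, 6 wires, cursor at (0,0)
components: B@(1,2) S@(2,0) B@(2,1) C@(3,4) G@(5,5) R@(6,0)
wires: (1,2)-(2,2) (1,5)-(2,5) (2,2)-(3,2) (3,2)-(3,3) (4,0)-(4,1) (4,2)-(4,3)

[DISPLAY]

   0 1 2 3 4 5 6                 
0  [.]                           
                                 
1           B           ·        
            │           │        
2   S   B   ·           ·        
            │                    
3           · ─ ·   C            
                                 
4   · ─ ·   · ─ ·                
                                 
5                       G        
                                 
6   R                            
Cursor: (0,0)                    
                                 
                                 
                                 
                                 
                                 


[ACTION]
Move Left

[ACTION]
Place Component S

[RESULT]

   0 1 2 3 4 5 6                 
0  [S]                           
                                 
1           B           ·        
            │           │        
2   S   B   ·           ·        
            │                    
3           · ─ ·   C            
                                 
4   · ─ ·   · ─ ·                
                                 
5                       G        
                                 
6   R                            
Cursor: (0,0)                    
                                 
                                 
                                 
                                 
                                 


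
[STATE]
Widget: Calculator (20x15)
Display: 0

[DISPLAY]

                   0
┌───┬───┬───┬───┐   
│ 7 │ 8 │ 9 │ ÷ │   
├───┼───┼───┼───┤   
│ 4 │ 5 │ 6 │ × │   
├───┼───┼───┼───┤   
│ 1 │ 2 │ 3 │ - │   
├───┼───┼───┼───┤   
│ 0 │ . │ = │ + │   
├───┼───┼───┼───┤   
│ C │ MC│ MR│ M+│   
└───┴───┴───┴───┘   
                    
                    
                    


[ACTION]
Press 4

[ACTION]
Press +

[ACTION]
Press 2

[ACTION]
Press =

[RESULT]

                   6
┌───┬───┬───┬───┐   
│ 7 │ 8 │ 9 │ ÷ │   
├───┼───┼───┼───┤   
│ 4 │ 5 │ 6 │ × │   
├───┼───┼───┼───┤   
│ 1 │ 2 │ 3 │ - │   
├───┼───┼───┼───┤   
│ 0 │ . │ = │ + │   
├───┼───┼───┼───┤   
│ C │ MC│ MR│ M+│   
└───┴───┴───┴───┘   
                    
                    
                    


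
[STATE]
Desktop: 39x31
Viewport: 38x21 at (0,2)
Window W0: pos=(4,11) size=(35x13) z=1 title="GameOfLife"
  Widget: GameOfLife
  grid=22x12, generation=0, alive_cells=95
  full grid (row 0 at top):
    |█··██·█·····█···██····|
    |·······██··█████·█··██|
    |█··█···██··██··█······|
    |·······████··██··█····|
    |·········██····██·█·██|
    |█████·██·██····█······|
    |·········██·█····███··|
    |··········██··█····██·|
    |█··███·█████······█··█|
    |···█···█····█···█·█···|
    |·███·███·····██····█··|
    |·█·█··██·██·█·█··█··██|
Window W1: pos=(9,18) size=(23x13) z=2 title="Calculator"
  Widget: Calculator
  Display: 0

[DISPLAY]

                                      
                                      
                                      
                                      
                                      
                                      
                                      
                                      
                                      
    ┏━━━━━━━━━━━━━━━━━━━━━━━━━━━━━━━━━
    ┃ GameOfLife                      
    ┠─────────────────────────────────
    ┃Gen: 0                           
    ┃█··█···██··██··█······           
    ┃·······████··██··█····           
    ┃·········██····██·█·██           
    ┃████┏━━━━━━━━━━━━━━━━━━━━━┓      
    ┃····┃ Calculator          ┃      
    ┃····┠─────────────────────┨      
    ┃█··█┃                    0┃      
    ┃···█┃┌───┬───┬───┬───┐    ┃      


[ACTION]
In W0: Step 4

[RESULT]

                                      
                                      
                                      
                                      
                                      
                                      
                                      
                                      
                                      
    ┏━━━━━━━━━━━━━━━━━━━━━━━━━━━━━━━━━
    ┃ GameOfLife                      
    ┠─────────────────────────────────
    ┃Gen: 4                           
    ┃·····█·█····██·██·····           
    ┃·███··█····███·█······           
    ┃█····██······███·██···           
    ┃█···┏━━━━━━━━━━━━━━━━━━━━━┓      
    ┃·█··┃ Calculator          ┃      
    ┃···█┠─────────────────────┨      
    ┃····┃                    0┃      
    ┃··██┃┌───┬───┬───┬───┐    ┃      


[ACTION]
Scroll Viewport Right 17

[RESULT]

                                      
                                      
                                      
                                      
                                      
                                      
                                      
                                      
                                      
   ┏━━━━━━━━━━━━━━━━━━━━━━━━━━━━━━━━━┓
   ┃ GameOfLife                      ┃
   ┠─────────────────────────────────┨
   ┃Gen: 4                           ┃
   ┃·····█·█····██·██·····           ┃
   ┃·███··█····███·█······           ┃
   ┃█····██······███·██···           ┃
   ┃█···┏━━━━━━━━━━━━━━━━━━━━━┓      ┃
   ┃·█··┃ Calculator          ┃      ┃
   ┃···█┠─────────────────────┨      ┃
   ┃····┃                    0┃      ┃
   ┃··██┃┌───┬───┬───┬───┐    ┃      ┃


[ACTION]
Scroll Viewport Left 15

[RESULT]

                                      
                                      
                                      
                                      
                                      
                                      
                                      
                                      
                                      
    ┏━━━━━━━━━━━━━━━━━━━━━━━━━━━━━━━━━
    ┃ GameOfLife                      
    ┠─────────────────────────────────
    ┃Gen: 4                           
    ┃·····█·█····██·██·····           
    ┃·███··█····███·█······           
    ┃█····██······███·██···           
    ┃█···┏━━━━━━━━━━━━━━━━━━━━━┓      
    ┃·█··┃ Calculator          ┃      
    ┃···█┠─────────────────────┨      
    ┃····┃                    0┃      
    ┃··██┃┌───┬───┬───┬───┐    ┃      


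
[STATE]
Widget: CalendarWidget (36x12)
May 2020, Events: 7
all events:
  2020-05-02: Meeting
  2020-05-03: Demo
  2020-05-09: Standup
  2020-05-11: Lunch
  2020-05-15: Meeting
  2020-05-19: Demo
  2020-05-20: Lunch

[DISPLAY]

              May 2020              
Mo Tu We Th Fr Sa Su                
             1  2*  3*              
 4  5  6  7  8  9* 10               
11* 12 13 14 15* 16 17              
18 19* 20* 21 22 23 24              
25 26 27 28 29 30 31                
                                    
                                    
                                    
                                    
                                    


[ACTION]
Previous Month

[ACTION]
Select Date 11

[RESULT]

             April 2020             
Mo Tu We Th Fr Sa Su                
       1  2  3  4  5                
 6  7  8  9 10 [11] 12              
13 14 15 16 17 18 19                
20 21 22 23 24 25 26                
27 28 29 30                         
                                    
                                    
                                    
                                    
                                    


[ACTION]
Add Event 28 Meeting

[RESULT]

             April 2020             
Mo Tu We Th Fr Sa Su                
       1  2  3  4  5                
 6  7  8  9 10 [11] 12              
13 14 15 16 17 18 19                
20 21 22 23 24 25 26                
27 28* 29 30                        
                                    
                                    
                                    
                                    
                                    


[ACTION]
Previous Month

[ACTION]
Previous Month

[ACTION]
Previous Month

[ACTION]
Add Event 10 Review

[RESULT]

            January 2020            
Mo Tu We Th Fr Sa Su                
       1  2  3  4  5                
 6  7  8  9 10* 11 12               
13 14 15 16 17 18 19                
20 21 22 23 24 25 26                
27 28 29 30 31                      
                                    
                                    
                                    
                                    
                                    


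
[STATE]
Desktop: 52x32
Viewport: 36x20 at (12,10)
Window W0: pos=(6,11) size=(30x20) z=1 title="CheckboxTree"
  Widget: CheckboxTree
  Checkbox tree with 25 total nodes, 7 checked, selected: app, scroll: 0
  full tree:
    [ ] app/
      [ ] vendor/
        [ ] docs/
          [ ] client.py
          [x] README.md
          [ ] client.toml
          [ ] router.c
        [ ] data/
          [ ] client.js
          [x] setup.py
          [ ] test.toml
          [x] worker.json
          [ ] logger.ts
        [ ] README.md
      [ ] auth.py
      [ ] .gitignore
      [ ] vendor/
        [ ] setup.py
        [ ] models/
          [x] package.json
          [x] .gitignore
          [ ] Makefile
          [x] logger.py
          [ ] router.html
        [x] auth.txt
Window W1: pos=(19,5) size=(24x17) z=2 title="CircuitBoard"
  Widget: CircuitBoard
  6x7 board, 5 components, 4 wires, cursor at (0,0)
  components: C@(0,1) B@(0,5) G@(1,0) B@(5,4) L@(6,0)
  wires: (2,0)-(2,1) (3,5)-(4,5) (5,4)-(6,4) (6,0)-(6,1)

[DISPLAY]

       ┃                      ┃     
━━━━━━━┃1   G                 ┃     
kboxTre┃                      ┃     
───────┃2   · ─ ·             ┃     
app/   ┃                      ┃     
] vendo┃3                     ┃     
[-] doc┃                      ┃     
  [ ] c┃4                     ┃     
  [x] R┃                      ┃     
  [ ] c┃5                   B ┃     
  [ ] r┃                    │ ┃     
[-] dat┗━━━━━━━━━━━━━━━━━━━━━━┛     
  [ ] client.js        ┃            
  [x] setup.py         ┃            
  [ ] test.toml        ┃            
  [x] worker.json      ┃            
  [ ] logger.ts        ┃            
[ ] README.md          ┃            
] auth.py              ┃            
] .gitignore           ┃            


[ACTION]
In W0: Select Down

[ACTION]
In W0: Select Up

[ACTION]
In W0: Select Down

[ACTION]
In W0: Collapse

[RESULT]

       ┃                      ┃     
━━━━━━━┃1   G                 ┃     
kboxTre┃                      ┃     
───────┃2   · ─ ·             ┃     
app/   ┃                      ┃     
] vendo┃3                     ┃     
] auth.┃                      ┃     
] .giti┃4                     ┃     
] vendo┃                      ┃     
[ ] set┃5                   B ┃     
[-] mod┃                    │ ┃     
  [x] p┗━━━━━━━━━━━━━━━━━━━━━━┛     
  [x] .gitignore       ┃            
  [ ] Makefile         ┃            
  [x] logger.py        ┃            
  [ ] router.html      ┃            
[x] auth.txt           ┃            
                       ┃            
                       ┃            
                       ┃            


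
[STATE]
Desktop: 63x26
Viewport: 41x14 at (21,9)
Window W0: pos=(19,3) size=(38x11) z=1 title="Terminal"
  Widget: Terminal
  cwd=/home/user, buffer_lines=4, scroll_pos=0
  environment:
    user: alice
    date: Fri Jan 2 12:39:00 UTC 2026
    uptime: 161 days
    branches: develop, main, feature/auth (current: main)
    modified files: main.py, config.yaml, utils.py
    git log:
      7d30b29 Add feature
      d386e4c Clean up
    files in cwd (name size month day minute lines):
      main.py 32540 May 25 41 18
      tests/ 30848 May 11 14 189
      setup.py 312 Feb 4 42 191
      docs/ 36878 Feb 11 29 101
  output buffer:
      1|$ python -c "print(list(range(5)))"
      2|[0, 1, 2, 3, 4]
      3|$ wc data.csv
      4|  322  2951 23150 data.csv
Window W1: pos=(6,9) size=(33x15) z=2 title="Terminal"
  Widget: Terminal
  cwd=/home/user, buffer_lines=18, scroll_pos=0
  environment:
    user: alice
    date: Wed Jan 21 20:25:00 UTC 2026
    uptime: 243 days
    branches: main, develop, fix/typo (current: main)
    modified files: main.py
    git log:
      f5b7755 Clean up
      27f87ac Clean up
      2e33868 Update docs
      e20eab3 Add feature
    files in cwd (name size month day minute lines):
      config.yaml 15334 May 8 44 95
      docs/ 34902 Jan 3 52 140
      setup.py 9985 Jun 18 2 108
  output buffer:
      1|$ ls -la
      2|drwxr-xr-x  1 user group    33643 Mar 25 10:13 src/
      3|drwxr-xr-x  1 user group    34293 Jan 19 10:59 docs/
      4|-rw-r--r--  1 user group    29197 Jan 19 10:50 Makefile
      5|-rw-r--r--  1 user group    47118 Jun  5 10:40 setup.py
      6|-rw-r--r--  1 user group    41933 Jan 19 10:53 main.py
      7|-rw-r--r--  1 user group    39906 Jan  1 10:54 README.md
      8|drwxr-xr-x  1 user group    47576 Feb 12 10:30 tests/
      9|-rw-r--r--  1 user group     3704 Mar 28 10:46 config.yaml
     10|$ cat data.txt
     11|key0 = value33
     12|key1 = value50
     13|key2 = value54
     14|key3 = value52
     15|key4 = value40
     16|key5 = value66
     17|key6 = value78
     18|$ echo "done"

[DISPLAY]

━━━━━━━━━━━━━━━━━┓ata.csv          ┃     
                 ┃                 ┃     
─────────────────┨                 ┃     
                 ┃                 ┃     
user group    336┃━━━━━━━━━━━━━━━━━┛     
user group    342┃                       
user group    291┃                       
user group    471┃                       
user group    419┃                       
user group    399┃                       
user group    475┃                       
user group     37┃                       
                 ┃                       
                 ┃                       


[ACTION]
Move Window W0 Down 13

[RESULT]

━━━━━━━━━━━━━━━━━┓                       
                 ┃                       
─────────────────┨                       
                 ┃                       
user group    336┃                       
user group    342┃                       
user group    291┃━━━━━━━━━━━━━━━━━┓     
user group    471┃                 ┃     
user group    419┃─────────────────┨     
user group    399┃list(range(5)))" ┃     
user group    475┃                 ┃     
user group     37┃                 ┃     
                 ┃ata.csv          ┃     
                 ┃                 ┃     


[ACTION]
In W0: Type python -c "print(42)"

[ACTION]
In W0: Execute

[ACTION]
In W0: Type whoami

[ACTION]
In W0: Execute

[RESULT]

━━━━━━━━━━━━━━━━━┓                       
                 ┃                       
─────────────────┨                       
                 ┃                       
user group    336┃                       
user group    342┃                       
user group    291┃━━━━━━━━━━━━━━━━━┓     
user group    471┃                 ┃     
user group    419┃─────────────────┨     
user group    399┃                 ┃     
user group    475┃ata.csv          ┃     
user group     37┃42)"             ┃     
                 ┃                 ┃     
                 ┃                 ┃     


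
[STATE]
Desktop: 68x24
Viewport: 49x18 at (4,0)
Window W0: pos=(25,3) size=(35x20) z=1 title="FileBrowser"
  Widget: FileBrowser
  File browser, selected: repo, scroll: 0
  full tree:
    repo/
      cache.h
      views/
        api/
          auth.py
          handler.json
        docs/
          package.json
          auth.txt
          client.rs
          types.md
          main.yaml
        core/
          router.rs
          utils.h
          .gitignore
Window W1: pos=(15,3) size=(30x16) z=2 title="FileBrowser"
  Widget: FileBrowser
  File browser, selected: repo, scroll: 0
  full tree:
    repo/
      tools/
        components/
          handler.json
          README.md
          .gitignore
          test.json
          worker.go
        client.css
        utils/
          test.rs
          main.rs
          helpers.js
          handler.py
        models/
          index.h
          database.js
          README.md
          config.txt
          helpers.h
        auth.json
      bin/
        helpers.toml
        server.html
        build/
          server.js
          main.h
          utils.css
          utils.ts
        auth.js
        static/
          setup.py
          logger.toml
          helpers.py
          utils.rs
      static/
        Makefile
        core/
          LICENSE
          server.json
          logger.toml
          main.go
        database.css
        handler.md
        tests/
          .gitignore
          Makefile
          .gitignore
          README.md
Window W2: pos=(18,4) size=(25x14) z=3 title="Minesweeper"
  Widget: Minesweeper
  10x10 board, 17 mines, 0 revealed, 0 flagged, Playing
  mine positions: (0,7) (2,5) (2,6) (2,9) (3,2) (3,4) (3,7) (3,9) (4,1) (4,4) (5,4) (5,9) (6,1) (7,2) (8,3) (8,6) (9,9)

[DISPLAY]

                                                 
                                                 
                                                 
           ┏━━━━━━━━━━━━━━━━━━━━━━━━━━━━┓━━━━━━━━
           ┃ F┏━━━━━━━━━━━━━━━━━━━━━━━┓ ┃        
           ┠──┃ Minesweeper           ┃─┨────────
           ┃> ┠───────────────────────┨ ┃        
           ┃  ┃■■■■■■■■■■             ┃ ┃        
           ┃  ┃■■■■■■■■■■             ┃ ┃        
           ┃  ┃■■■■■■■■■■             ┃ ┃        
           ┃  ┃■■■■■■■■■■             ┃ ┃        
           ┃  ┃■■■■■■■■■■             ┃ ┃        
           ┃  ┃■■■■■■■■■■             ┃ ┃        
           ┃  ┃■■■■■■■■■■             ┃ ┃        
           ┃  ┃■■■■■■■■■■             ┃ ┃        
           ┃  ┃■■■■■■■■■■             ┃ ┃        
           ┃  ┃■■■■■■■■■■             ┃ ┃        
           ┃  ┗━━━━━━━━━━━━━━━━━━━━━━━┛ ┃        


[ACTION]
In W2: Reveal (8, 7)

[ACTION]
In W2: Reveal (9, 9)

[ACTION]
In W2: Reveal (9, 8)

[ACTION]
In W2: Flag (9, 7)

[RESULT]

                                                 
                                                 
                                                 
           ┏━━━━━━━━━━━━━━━━━━━━━━━━━━━━┓━━━━━━━━
           ┃ F┏━━━━━━━━━━━━━━━━━━━━━━━┓ ┃        
           ┠──┃ Minesweeper           ┃─┨────────
           ┃> ┠───────────────────────┨ ┃        
           ┃  ┃■■■■■■■✹■■             ┃ ┃        
           ┃  ┃■■■■■■■■■■             ┃ ┃        
           ┃  ┃■■■■■✹✹■■✹             ┃ ┃        
           ┃  ┃■■✹■✹■■✹■✹             ┃ ┃        
           ┃  ┃■✹■■✹■■■■■             ┃ ┃        
           ┃  ┃■■■■✹■■■■✹             ┃ ┃        
           ┃  ┃■✹■■■■■■■■             ┃ ┃        
           ┃  ┃■■✹■■■■■■■             ┃ ┃        
           ┃  ┃■■■✹■■✹1■■             ┃ ┃        
           ┃  ┃■■■■■■■■■✹             ┃ ┃        
           ┃  ┗━━━━━━━━━━━━━━━━━━━━━━━┛ ┃        


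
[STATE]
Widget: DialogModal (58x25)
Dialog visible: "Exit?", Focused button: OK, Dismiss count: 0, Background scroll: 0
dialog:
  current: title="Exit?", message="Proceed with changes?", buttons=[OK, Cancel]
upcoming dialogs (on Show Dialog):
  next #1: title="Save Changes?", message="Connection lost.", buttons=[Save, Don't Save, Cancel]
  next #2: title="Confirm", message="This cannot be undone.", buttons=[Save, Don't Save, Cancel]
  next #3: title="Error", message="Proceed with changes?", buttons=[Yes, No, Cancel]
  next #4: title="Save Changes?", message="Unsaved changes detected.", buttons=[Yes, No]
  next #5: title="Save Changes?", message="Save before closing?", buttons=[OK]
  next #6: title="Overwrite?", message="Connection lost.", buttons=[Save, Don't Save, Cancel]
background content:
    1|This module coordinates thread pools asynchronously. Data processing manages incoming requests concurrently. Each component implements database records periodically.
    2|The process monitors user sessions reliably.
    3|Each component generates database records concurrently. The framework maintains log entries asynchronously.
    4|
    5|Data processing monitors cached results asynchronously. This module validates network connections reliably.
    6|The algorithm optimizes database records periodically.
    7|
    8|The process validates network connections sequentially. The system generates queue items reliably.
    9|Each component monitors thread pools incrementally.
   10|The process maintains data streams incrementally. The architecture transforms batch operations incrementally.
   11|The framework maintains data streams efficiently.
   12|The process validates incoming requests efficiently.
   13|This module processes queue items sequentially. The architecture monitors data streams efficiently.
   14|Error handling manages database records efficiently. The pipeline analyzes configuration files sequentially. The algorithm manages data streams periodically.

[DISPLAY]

This module coordinates thread pools asynchronously. Data 
The process monitors user sessions reliably.              
Each component generates database records concurrently. Th
                                                          
Data processing monitors cached results asynchronously. Th
The algorithm optimizes database records periodically.    
                                                          
The process validates network connections sequentially. Th
Each component monitors thread pools incrementally.       
The process maintains data streams incrementally. The arch
The framework ma┌───────────────────────┐ciently.         
The process vali│         Exit?         │fficiently.      
This module proc│ Proceed with changes? │ially. The archit
Error handling m│     [OK]  Cancel      │fficiently. The p
                └───────────────────────┘                 
                                                          
                                                          
                                                          
                                                          
                                                          
                                                          
                                                          
                                                          
                                                          
                                                          


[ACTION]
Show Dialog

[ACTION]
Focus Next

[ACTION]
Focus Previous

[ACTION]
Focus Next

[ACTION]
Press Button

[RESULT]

This module coordinates thread pools asynchronously. Data 
The process monitors user sessions reliably.              
Each component generates database records concurrently. Th
                                                          
Data processing monitors cached results asynchronously. Th
The algorithm optimizes database records periodically.    
                                                          
The process validates network connections sequentially. Th
Each component monitors thread pools incrementally.       
The process maintains data streams incrementally. The arch
The framework maintains data streams efficiently.         
The process validates incoming requests efficiently.      
This module processes queue items sequentially. The archit
Error handling manages database records efficiently. The p
                                                          
                                                          
                                                          
                                                          
                                                          
                                                          
                                                          
                                                          
                                                          
                                                          
                                                          


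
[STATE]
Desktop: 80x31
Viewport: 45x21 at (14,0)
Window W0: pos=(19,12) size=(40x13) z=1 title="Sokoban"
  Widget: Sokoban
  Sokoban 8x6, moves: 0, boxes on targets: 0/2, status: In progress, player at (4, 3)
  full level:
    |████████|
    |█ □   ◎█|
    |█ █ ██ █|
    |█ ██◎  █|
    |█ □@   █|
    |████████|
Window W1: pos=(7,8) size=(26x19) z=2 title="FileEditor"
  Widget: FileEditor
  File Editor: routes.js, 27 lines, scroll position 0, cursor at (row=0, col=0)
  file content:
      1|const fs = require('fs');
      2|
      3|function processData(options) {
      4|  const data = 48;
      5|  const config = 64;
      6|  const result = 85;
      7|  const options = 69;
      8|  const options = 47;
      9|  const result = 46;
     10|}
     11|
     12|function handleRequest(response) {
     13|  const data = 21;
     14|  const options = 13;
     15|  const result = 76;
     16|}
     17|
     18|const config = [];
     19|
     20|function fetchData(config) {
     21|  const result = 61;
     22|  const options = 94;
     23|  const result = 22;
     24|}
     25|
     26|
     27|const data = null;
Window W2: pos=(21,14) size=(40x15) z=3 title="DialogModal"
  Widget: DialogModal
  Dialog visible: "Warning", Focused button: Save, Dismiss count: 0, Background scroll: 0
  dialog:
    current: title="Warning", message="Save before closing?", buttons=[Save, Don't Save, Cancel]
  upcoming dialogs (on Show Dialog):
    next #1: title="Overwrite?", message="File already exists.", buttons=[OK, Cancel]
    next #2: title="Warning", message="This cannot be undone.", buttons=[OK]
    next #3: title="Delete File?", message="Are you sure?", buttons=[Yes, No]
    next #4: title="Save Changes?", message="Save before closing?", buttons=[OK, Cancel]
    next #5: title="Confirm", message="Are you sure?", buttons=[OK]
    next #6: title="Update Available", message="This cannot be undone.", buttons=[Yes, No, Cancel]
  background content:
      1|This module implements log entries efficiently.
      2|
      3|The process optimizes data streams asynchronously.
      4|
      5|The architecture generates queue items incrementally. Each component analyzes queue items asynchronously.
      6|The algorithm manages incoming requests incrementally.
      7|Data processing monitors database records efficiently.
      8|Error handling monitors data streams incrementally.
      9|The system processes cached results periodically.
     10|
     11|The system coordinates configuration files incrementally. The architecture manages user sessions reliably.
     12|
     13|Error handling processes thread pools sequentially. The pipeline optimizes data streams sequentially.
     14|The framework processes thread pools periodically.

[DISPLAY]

                                             
                                             
                                             
                                             
                                             
                                             
                                             
                                             
━━━━━━━━━━━━━━━━━━┓                          
ditor             ┃                          
──────────────────┨                          
fs = require('fs'▲┃                          
                 █┃━━━━━━━━━━━━━━━━━━━━━━━━━┓
on processData(op░┃                         ┃
t data ┏━━━━━━━━━━━━━━━━━━━━━━━━━━━━━━━━━━━━━
t confi┃ DialogModal                         
t resul┠─────────────────────────────────────
t optio┃This module implements log entries ef
t optio┃                                     
t resul┃The process optimizes data streams as
       ┃   ┌──────────────────────────────┐  


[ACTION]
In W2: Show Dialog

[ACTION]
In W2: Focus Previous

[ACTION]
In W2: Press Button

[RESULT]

                                             
                                             
                                             
                                             
                                             
                                             
                                             
                                             
━━━━━━━━━━━━━━━━━━┓                          
ditor             ┃                          
──────────────────┨                          
fs = require('fs'▲┃                          
                 █┃━━━━━━━━━━━━━━━━━━━━━━━━━┓
on processData(op░┃                         ┃
t data ┏━━━━━━━━━━━━━━━━━━━━━━━━━━━━━━━━━━━━━
t confi┃ DialogModal                         
t resul┠─────────────────────────────────────
t optio┃This module implements log entries ef
t optio┃                                     
t resul┃The process optimizes data streams as
       ┃                                     


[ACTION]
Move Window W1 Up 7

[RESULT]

                                             
━━━━━━━━━━━━━━━━━━┓                          
ditor             ┃                          
──────────────────┨                          
fs = require('fs'▲┃                          
                 █┃                          
on processData(op░┃                          
t data = 48;     ░┃                          
t config = 64;   ░┃                          
t result = 85;   ░┃                          
t options = 69;  ░┃                          
t options = 47;  ░┃                          
t result = 46;   ░┃━━━━━━━━━━━━━━━━━━━━━━━━━┓
                 ░┃                         ┃
       ┏━━━━━━━━━━━━━━━━━━━━━━━━━━━━━━━━━━━━━
on hand┃ DialogModal                         
t data ┠─────────────────────────────────────
t optio┃This module implements log entries ef
t resul┃                                     
━━━━━━━┃The process optimizes data streams as
     ┃█┃                                     


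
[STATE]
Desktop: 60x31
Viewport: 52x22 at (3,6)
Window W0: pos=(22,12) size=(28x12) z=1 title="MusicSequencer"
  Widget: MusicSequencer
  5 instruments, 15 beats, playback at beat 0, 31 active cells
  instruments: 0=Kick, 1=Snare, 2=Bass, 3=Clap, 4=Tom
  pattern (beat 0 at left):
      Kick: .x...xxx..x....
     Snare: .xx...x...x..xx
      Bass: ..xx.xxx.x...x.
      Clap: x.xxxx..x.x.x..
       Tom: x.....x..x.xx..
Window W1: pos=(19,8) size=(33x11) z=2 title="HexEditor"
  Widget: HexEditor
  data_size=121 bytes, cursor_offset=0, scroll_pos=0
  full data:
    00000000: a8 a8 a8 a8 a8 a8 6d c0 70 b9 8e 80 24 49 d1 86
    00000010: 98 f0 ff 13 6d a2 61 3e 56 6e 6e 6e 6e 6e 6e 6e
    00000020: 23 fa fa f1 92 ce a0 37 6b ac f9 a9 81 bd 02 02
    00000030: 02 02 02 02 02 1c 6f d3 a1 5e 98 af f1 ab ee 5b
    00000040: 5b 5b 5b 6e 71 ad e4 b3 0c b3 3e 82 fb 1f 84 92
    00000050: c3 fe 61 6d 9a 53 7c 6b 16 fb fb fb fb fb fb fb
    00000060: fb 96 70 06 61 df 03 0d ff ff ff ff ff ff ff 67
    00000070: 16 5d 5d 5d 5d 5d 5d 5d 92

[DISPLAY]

                                                    
                                                    
                ┏━━━━━━━━━━━━━━━━━━━━━━━━━━━━━━━┓   
                ┃ HexEditor                     ┃   
                ┠───────────────────────────────┨   
                ┃00000000  A8 a8 a8 a8 a8 a8 6d ┃   
                ┃00000010  98 f0 ff 13 6d a2 61 ┃   
                ┃00000020  23 fa fa f1 92 ce a0 ┃   
                ┃00000030  02 02 02 02 02 1c 6f ┃   
                ┃00000040  5b 5b 5b 6e 71 ad e4 ┃   
                ┃00000050  c3 fe 61 6d 9a 53 7c ┃   
                ┃00000060  fb 96 70 06 61 df 03 ┃   
                ┗━━━━━━━━━━━━━━━━━━━━━━━━━━━━━━━┛   
                   ┃  Clap█·████··█·█·█··     ┃     
                   ┃   Tom█·····█··█·██··     ┃     
                   ┃                          ┃     
                   ┃                          ┃     
                   ┗━━━━━━━━━━━━━━━━━━━━━━━━━━┛     
                                                    
                                                    
                                                    
                                                    


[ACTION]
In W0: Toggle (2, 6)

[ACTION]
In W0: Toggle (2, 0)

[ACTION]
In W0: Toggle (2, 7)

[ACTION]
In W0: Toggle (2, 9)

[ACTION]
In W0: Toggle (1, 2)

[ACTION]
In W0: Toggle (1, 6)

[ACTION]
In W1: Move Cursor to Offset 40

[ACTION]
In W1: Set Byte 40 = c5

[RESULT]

                                                    
                                                    
                ┏━━━━━━━━━━━━━━━━━━━━━━━━━━━━━━━┓   
                ┃ HexEditor                     ┃   
                ┠───────────────────────────────┨   
                ┃00000000  a8 a8 a8 a8 a8 a8 6d ┃   
                ┃00000010  98 f0 ff 13 6d a2 61 ┃   
                ┃00000020  23 fa fa f1 92 ce a0 ┃   
                ┃00000030  02 02 02 02 02 1c 6f ┃   
                ┃00000040  5b 5b 5b 6e 71 ad e4 ┃   
                ┃00000050  c3 fe 61 6d 9a 53 7c ┃   
                ┃00000060  fb 96 70 06 61 df 03 ┃   
                ┗━━━━━━━━━━━━━━━━━━━━━━━━━━━━━━━┛   
                   ┃  Clap█·████··█·█·█··     ┃     
                   ┃   Tom█·····█··█·██··     ┃     
                   ┃                          ┃     
                   ┃                          ┃     
                   ┗━━━━━━━━━━━━━━━━━━━━━━━━━━┛     
                                                    
                                                    
                                                    
                                                    


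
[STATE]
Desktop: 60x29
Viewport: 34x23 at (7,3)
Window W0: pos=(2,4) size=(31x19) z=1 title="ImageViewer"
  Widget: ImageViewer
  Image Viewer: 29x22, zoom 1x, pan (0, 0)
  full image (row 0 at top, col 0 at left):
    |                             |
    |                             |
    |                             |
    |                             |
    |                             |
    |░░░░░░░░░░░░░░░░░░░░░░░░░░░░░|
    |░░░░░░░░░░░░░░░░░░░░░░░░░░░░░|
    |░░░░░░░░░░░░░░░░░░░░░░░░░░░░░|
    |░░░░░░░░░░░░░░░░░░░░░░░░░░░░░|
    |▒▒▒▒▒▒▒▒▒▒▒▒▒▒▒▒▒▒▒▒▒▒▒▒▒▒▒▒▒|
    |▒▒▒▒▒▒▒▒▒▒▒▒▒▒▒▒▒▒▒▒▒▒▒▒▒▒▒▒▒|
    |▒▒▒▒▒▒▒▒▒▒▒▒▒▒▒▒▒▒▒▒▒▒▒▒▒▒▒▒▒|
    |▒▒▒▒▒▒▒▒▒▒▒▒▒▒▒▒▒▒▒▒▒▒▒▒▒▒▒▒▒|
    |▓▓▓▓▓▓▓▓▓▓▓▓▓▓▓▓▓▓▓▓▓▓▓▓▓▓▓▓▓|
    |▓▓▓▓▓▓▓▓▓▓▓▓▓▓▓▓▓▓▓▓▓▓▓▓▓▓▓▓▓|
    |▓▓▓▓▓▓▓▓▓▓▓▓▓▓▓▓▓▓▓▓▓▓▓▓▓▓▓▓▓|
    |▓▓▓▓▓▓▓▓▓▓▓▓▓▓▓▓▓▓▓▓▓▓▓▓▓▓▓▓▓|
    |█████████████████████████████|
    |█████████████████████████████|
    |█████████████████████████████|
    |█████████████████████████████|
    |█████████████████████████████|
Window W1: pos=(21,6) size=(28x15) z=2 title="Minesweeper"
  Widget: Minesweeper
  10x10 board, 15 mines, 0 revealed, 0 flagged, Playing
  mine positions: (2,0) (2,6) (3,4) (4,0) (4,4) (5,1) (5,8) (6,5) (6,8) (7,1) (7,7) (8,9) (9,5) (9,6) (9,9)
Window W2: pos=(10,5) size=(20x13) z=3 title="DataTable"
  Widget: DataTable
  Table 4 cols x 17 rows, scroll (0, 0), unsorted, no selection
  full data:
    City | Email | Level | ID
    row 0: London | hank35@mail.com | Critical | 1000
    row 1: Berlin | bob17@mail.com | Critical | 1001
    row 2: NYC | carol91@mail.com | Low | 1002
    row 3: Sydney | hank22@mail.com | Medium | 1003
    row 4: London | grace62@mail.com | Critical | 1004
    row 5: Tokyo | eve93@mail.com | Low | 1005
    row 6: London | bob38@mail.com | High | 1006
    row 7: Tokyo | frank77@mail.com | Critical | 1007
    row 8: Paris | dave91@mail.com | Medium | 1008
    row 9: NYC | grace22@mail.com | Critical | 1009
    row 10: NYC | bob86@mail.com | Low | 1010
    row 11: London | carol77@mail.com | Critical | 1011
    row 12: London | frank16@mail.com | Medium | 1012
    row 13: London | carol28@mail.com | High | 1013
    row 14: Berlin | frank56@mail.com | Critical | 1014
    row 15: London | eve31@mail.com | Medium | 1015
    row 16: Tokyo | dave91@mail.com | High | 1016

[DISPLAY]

                                  
━━━━━━━━━━━━━━━━━━━━━━━━━┓        
geV┏━━━━━━━━━━━━━━━━━━┓  ┃        
───┃ DataTable        ┃━━━━━━━━━━━
   ┠──────────────────┨eper       
   ┃City  │Email      ┃───────────
   ┃──────┼───────────┃■■         
   ┃London│hank35@mail┃■■         
   ┃Berlin│bob17@mail.┃■■         
░░░┃NYC   │carol91@mai┃■■         
░░░┃Sydney│hank22@mail┃■■         
░░░┃London│grace62@mai┃■■         
░░░┃Tokyo │eve93@mail.┃■■         
▒▒▒┃London│bob38@mail.┃■■         
▒▒▒┗━━━━━━━━━━━━━━━━━━┛■■         
▒▒▒▒▒▒▒▒▒▒▒▒▒▒┃■■■■■■■■■■         
▒▒▒▒▒▒▒▒▒▒▒▒▒▒┃                   
▓▓▓▓▓▓▓▓▓▓▓▓▓▓┗━━━━━━━━━━━━━━━━━━━
▓▓▓▓▓▓▓▓▓▓▓▓▓▓▓▓▓▓▓▓▓▓▓▓▓┃        
━━━━━━━━━━━━━━━━━━━━━━━━━┛        
                                  
                                  
                                  


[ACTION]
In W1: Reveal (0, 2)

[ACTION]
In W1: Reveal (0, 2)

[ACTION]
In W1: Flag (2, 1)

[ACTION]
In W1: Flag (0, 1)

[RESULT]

                                  
━━━━━━━━━━━━━━━━━━━━━━━━━┓        
geV┏━━━━━━━━━━━━━━━━━━┓  ┃        
───┃ DataTable        ┃━━━━━━━━━━━
   ┠──────────────────┨eper       
   ┃City  │Email      ┃───────────
   ┃──────┼───────────┃           
   ┃London│hank35@mail┃           
   ┃Berlin│bob17@mail.┃           
░░░┃NYC   │carol91@mai┃           
░░░┃Sydney│hank22@mail┃11         
░░░┃London│grace62@mai┃■■         
░░░┃Tokyo │eve93@mail.┃■■         
▒▒▒┃London│bob38@mail.┃■■         
▒▒▒┗━━━━━━━━━━━━━━━━━━┛■■         
▒▒▒▒▒▒▒▒▒▒▒▒▒▒┃■■■■■■■■■■         
▒▒▒▒▒▒▒▒▒▒▒▒▒▒┃                   
▓▓▓▓▓▓▓▓▓▓▓▓▓▓┗━━━━━━━━━━━━━━━━━━━
▓▓▓▓▓▓▓▓▓▓▓▓▓▓▓▓▓▓▓▓▓▓▓▓▓┃        
━━━━━━━━━━━━━━━━━━━━━━━━━┛        
                                  
                                  
                                  
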